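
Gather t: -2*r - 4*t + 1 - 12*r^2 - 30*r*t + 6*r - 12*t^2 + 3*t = -12*r^2 + 4*r - 12*t^2 + t*(-30*r - 1) + 1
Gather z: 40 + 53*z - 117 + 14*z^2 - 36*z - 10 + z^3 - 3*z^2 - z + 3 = z^3 + 11*z^2 + 16*z - 84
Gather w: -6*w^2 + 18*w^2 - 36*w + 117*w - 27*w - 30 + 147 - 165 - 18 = 12*w^2 + 54*w - 66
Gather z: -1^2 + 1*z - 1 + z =2*z - 2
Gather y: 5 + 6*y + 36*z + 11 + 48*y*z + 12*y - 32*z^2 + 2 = y*(48*z + 18) - 32*z^2 + 36*z + 18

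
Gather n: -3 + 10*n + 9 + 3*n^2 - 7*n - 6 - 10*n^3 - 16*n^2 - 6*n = -10*n^3 - 13*n^2 - 3*n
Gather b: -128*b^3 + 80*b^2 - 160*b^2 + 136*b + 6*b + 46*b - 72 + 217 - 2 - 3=-128*b^3 - 80*b^2 + 188*b + 140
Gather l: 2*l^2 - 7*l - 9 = 2*l^2 - 7*l - 9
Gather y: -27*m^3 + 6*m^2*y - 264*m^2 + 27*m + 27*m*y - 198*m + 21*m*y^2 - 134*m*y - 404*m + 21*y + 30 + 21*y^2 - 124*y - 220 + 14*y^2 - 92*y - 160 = -27*m^3 - 264*m^2 - 575*m + y^2*(21*m + 35) + y*(6*m^2 - 107*m - 195) - 350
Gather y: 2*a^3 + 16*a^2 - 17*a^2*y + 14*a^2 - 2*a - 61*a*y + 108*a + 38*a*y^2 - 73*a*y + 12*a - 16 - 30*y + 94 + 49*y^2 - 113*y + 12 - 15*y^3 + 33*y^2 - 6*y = 2*a^3 + 30*a^2 + 118*a - 15*y^3 + y^2*(38*a + 82) + y*(-17*a^2 - 134*a - 149) + 90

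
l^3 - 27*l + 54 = (l - 3)^2*(l + 6)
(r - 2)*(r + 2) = r^2 - 4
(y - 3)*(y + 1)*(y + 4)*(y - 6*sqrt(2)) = y^4 - 6*sqrt(2)*y^3 + 2*y^3 - 12*sqrt(2)*y^2 - 11*y^2 - 12*y + 66*sqrt(2)*y + 72*sqrt(2)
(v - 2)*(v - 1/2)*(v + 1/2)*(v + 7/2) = v^4 + 3*v^3/2 - 29*v^2/4 - 3*v/8 + 7/4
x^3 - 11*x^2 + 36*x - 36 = (x - 6)*(x - 3)*(x - 2)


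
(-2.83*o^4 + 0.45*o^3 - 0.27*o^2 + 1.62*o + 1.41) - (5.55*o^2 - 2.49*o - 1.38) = -2.83*o^4 + 0.45*o^3 - 5.82*o^2 + 4.11*o + 2.79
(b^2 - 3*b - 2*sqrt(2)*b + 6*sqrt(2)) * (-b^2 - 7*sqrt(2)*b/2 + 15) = -b^4 - 3*sqrt(2)*b^3/2 + 3*b^3 + 9*sqrt(2)*b^2/2 + 29*b^2 - 87*b - 30*sqrt(2)*b + 90*sqrt(2)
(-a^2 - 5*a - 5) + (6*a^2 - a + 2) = 5*a^2 - 6*a - 3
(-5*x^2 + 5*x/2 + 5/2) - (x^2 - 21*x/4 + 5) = -6*x^2 + 31*x/4 - 5/2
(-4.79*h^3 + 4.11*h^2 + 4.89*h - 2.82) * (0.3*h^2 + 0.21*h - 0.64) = -1.437*h^5 + 0.2271*h^4 + 5.3957*h^3 - 2.4495*h^2 - 3.7218*h + 1.8048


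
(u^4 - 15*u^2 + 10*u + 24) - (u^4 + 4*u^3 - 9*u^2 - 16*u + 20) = -4*u^3 - 6*u^2 + 26*u + 4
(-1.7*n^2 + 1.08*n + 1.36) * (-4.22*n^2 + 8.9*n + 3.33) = 7.174*n^4 - 19.6876*n^3 - 1.7882*n^2 + 15.7004*n + 4.5288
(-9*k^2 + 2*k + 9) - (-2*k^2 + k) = -7*k^2 + k + 9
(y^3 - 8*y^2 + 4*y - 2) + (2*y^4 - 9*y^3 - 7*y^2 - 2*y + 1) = 2*y^4 - 8*y^3 - 15*y^2 + 2*y - 1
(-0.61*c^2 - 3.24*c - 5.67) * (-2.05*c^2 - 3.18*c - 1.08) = 1.2505*c^4 + 8.5818*c^3 + 22.5855*c^2 + 21.5298*c + 6.1236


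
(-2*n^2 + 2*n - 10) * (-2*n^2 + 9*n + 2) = 4*n^4 - 22*n^3 + 34*n^2 - 86*n - 20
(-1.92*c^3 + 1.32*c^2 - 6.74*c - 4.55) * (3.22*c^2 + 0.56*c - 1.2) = -6.1824*c^5 + 3.1752*c^4 - 18.6596*c^3 - 20.0094*c^2 + 5.54*c + 5.46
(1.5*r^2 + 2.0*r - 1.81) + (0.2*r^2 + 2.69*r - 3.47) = 1.7*r^2 + 4.69*r - 5.28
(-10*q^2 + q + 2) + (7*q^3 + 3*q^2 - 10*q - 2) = 7*q^3 - 7*q^2 - 9*q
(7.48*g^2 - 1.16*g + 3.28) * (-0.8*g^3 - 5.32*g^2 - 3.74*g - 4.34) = -5.984*g^5 - 38.8656*g^4 - 24.428*g^3 - 45.5744*g^2 - 7.2328*g - 14.2352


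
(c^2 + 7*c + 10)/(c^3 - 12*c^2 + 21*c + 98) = (c + 5)/(c^2 - 14*c + 49)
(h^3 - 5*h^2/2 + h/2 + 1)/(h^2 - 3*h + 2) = h + 1/2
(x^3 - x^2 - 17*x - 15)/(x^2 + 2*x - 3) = (x^2 - 4*x - 5)/(x - 1)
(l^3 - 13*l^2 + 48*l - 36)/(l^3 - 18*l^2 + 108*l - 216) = (l - 1)/(l - 6)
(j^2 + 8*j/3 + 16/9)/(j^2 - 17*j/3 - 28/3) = (j + 4/3)/(j - 7)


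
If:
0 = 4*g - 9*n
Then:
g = 9*n/4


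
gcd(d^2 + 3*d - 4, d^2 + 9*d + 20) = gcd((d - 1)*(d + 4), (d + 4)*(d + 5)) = d + 4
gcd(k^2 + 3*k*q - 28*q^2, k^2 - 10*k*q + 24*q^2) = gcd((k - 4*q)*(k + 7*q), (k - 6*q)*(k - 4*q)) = -k + 4*q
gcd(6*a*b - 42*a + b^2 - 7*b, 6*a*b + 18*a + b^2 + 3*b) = 6*a + b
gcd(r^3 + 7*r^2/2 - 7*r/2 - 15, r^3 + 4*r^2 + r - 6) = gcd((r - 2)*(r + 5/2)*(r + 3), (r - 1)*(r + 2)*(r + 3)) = r + 3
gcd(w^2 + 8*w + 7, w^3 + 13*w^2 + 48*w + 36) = w + 1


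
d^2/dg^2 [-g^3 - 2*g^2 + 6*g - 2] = -6*g - 4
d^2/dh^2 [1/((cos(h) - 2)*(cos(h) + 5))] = (-4*sin(h)^4 + 51*sin(h)^2 - 75*cos(h)/4 - 9*cos(3*h)/4 - 9)/((cos(h) - 2)^3*(cos(h) + 5)^3)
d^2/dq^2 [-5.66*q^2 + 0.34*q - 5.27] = -11.3200000000000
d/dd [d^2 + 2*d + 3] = 2*d + 2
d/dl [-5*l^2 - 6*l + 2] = -10*l - 6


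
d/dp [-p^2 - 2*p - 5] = -2*p - 2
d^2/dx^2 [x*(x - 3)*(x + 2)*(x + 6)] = 12*x^2 + 30*x - 24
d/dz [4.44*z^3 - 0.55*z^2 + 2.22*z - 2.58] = 13.32*z^2 - 1.1*z + 2.22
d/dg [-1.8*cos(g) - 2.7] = 1.8*sin(g)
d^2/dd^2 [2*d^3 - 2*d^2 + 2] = 12*d - 4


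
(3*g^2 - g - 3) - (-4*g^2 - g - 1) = 7*g^2 - 2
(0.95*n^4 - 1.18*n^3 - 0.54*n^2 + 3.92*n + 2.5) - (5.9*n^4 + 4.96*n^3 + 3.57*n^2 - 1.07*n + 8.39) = -4.95*n^4 - 6.14*n^3 - 4.11*n^2 + 4.99*n - 5.89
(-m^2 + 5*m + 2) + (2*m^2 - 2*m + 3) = m^2 + 3*m + 5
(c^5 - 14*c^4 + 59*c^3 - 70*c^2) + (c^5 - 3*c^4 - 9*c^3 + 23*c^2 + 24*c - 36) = 2*c^5 - 17*c^4 + 50*c^3 - 47*c^2 + 24*c - 36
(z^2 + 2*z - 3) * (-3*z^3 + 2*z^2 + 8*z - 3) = -3*z^5 - 4*z^4 + 21*z^3 + 7*z^2 - 30*z + 9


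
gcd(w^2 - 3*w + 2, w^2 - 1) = w - 1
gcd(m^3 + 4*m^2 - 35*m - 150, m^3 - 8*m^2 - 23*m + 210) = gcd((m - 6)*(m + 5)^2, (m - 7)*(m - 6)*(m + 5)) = m^2 - m - 30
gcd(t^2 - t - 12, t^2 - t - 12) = t^2 - t - 12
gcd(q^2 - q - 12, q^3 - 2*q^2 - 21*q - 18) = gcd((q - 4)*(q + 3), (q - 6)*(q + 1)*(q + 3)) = q + 3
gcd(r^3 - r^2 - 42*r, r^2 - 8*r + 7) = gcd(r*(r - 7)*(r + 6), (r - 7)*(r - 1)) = r - 7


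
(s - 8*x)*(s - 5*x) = s^2 - 13*s*x + 40*x^2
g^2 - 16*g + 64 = (g - 8)^2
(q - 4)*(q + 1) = q^2 - 3*q - 4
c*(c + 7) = c^2 + 7*c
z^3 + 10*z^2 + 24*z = z*(z + 4)*(z + 6)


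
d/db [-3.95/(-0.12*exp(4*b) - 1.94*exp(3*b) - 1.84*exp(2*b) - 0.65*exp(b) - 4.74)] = (-1.896*exp(3*b) - 22.989*exp(2*b) - 14.536*exp(b) - 2.5675)*exp(b)/(0.12*exp(4*b) + 1.94*exp(3*b) + 1.84*exp(2*b) + 0.65*exp(b) + 4.74)^2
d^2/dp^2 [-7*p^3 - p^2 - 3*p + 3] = -42*p - 2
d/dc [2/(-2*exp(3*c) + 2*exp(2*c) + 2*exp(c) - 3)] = (12*exp(2*c) - 8*exp(c) - 4)*exp(c)/(2*exp(3*c) - 2*exp(2*c) - 2*exp(c) + 3)^2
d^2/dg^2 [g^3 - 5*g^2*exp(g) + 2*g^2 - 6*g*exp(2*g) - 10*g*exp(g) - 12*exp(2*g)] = -5*g^2*exp(g) - 24*g*exp(2*g) - 30*g*exp(g) + 6*g - 72*exp(2*g) - 30*exp(g) + 4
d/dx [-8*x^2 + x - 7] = 1 - 16*x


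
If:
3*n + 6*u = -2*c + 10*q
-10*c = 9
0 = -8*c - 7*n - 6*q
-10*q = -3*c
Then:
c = -9/10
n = 63/50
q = -27/100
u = -39/50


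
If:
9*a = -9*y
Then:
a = -y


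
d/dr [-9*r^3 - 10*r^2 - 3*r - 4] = -27*r^2 - 20*r - 3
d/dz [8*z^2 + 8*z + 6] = 16*z + 8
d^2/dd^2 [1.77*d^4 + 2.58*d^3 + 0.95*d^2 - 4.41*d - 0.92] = 21.24*d^2 + 15.48*d + 1.9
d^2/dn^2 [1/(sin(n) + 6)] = (6*sin(n) + cos(n)^2 + 1)/(sin(n) + 6)^3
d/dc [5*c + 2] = 5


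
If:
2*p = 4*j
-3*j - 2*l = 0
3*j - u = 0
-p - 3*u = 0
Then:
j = 0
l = 0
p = 0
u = 0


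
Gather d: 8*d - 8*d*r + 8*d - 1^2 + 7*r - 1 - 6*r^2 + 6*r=d*(16 - 8*r) - 6*r^2 + 13*r - 2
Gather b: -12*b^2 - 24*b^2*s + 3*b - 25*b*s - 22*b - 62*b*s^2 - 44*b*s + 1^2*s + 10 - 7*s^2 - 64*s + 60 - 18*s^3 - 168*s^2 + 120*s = b^2*(-24*s - 12) + b*(-62*s^2 - 69*s - 19) - 18*s^3 - 175*s^2 + 57*s + 70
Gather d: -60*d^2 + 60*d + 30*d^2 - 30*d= -30*d^2 + 30*d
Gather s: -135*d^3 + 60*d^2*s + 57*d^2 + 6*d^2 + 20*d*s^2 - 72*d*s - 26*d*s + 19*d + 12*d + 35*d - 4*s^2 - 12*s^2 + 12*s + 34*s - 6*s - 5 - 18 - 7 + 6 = -135*d^3 + 63*d^2 + 66*d + s^2*(20*d - 16) + s*(60*d^2 - 98*d + 40) - 24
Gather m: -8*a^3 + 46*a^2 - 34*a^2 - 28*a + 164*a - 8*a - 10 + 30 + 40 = -8*a^3 + 12*a^2 + 128*a + 60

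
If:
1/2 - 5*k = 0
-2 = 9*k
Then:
No Solution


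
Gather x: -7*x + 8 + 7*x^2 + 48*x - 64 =7*x^2 + 41*x - 56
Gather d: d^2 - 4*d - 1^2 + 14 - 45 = d^2 - 4*d - 32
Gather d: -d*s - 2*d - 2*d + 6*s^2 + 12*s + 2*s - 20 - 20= d*(-s - 4) + 6*s^2 + 14*s - 40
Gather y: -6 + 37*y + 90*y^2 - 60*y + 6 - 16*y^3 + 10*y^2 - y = -16*y^3 + 100*y^2 - 24*y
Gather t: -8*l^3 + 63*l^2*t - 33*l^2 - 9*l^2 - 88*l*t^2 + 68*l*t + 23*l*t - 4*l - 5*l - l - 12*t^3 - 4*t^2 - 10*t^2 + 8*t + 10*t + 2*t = -8*l^3 - 42*l^2 - 10*l - 12*t^3 + t^2*(-88*l - 14) + t*(63*l^2 + 91*l + 20)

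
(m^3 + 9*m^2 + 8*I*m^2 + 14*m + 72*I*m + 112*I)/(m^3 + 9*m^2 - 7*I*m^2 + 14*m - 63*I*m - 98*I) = (m + 8*I)/(m - 7*I)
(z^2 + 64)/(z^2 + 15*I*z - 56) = (z - 8*I)/(z + 7*I)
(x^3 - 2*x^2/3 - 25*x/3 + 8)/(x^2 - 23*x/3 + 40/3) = (x^2 + 2*x - 3)/(x - 5)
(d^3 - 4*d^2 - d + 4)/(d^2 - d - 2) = (d^2 - 5*d + 4)/(d - 2)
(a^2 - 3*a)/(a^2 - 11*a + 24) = a/(a - 8)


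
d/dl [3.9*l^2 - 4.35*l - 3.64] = 7.8*l - 4.35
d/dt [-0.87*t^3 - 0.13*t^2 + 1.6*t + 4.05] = -2.61*t^2 - 0.26*t + 1.6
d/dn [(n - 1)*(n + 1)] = 2*n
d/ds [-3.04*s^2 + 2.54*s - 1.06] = 2.54 - 6.08*s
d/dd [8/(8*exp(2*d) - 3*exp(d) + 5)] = (24 - 128*exp(d))*exp(d)/(8*exp(2*d) - 3*exp(d) + 5)^2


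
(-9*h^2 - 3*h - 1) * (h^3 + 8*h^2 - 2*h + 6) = -9*h^5 - 75*h^4 - 7*h^3 - 56*h^2 - 16*h - 6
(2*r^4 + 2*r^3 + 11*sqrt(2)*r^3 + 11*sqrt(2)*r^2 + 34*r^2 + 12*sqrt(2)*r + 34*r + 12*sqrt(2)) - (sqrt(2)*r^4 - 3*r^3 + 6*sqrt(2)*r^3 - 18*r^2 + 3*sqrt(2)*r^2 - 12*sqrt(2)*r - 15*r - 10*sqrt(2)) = -sqrt(2)*r^4 + 2*r^4 + 5*r^3 + 5*sqrt(2)*r^3 + 8*sqrt(2)*r^2 + 52*r^2 + 24*sqrt(2)*r + 49*r + 22*sqrt(2)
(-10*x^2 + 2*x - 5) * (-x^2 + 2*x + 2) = 10*x^4 - 22*x^3 - 11*x^2 - 6*x - 10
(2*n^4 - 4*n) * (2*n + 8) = 4*n^5 + 16*n^4 - 8*n^2 - 32*n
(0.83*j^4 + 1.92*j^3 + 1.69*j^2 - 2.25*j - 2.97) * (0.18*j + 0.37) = 0.1494*j^5 + 0.6527*j^4 + 1.0146*j^3 + 0.2203*j^2 - 1.3671*j - 1.0989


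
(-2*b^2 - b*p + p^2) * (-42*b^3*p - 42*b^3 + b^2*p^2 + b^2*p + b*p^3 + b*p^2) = 84*b^5*p + 84*b^5 + 40*b^4*p^2 + 40*b^4*p - 45*b^3*p^3 - 45*b^3*p^2 + b*p^5 + b*p^4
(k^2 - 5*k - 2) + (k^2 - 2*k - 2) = 2*k^2 - 7*k - 4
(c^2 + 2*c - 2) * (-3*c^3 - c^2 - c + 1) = -3*c^5 - 7*c^4 + 3*c^3 + c^2 + 4*c - 2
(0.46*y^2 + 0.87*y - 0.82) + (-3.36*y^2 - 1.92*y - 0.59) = -2.9*y^2 - 1.05*y - 1.41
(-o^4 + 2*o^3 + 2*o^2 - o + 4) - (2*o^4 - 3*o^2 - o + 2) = -3*o^4 + 2*o^3 + 5*o^2 + 2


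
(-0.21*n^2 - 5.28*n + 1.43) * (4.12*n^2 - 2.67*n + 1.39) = -0.8652*n^4 - 21.1929*n^3 + 19.6973*n^2 - 11.1573*n + 1.9877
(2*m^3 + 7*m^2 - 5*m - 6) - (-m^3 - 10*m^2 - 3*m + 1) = 3*m^3 + 17*m^2 - 2*m - 7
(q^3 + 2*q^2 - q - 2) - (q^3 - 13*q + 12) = 2*q^2 + 12*q - 14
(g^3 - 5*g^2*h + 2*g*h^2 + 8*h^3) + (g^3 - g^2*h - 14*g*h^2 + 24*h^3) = 2*g^3 - 6*g^2*h - 12*g*h^2 + 32*h^3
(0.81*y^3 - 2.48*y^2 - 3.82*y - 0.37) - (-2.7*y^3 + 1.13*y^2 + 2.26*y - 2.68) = 3.51*y^3 - 3.61*y^2 - 6.08*y + 2.31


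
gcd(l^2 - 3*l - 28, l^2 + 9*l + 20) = l + 4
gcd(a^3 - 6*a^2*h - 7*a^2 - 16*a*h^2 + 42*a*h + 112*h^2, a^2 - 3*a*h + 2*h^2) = 1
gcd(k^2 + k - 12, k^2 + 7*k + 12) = k + 4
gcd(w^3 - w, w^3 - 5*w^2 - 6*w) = w^2 + w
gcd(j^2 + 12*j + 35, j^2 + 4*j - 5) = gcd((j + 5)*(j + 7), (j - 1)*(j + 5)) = j + 5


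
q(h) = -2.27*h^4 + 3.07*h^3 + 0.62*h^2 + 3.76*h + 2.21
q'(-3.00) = 328.09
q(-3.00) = -270.25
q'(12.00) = -14345.36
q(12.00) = -41629.15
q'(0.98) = 5.27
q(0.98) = 7.29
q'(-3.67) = 572.09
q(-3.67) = -566.79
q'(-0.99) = 20.37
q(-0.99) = -6.06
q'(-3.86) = 658.41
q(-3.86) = -683.56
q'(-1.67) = 69.66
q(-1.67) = -34.29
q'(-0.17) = 3.86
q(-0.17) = 1.57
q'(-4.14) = 800.78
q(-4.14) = -887.42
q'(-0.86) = 15.28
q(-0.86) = -3.76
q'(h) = -9.08*h^3 + 9.21*h^2 + 1.24*h + 3.76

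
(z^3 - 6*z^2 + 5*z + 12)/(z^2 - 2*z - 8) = (z^2 - 2*z - 3)/(z + 2)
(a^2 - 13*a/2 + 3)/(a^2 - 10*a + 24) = (a - 1/2)/(a - 4)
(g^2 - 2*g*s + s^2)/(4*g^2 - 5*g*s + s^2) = (-g + s)/(-4*g + s)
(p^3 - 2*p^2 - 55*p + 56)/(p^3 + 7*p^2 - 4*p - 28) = (p^2 - 9*p + 8)/(p^2 - 4)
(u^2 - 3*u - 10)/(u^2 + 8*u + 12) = (u - 5)/(u + 6)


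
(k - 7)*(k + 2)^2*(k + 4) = k^4 + k^3 - 36*k^2 - 124*k - 112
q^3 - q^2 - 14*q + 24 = (q - 3)*(q - 2)*(q + 4)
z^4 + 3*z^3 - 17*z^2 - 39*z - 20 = (z - 4)*(z + 1)^2*(z + 5)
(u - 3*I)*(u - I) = u^2 - 4*I*u - 3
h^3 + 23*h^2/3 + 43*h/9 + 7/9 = (h + 1/3)^2*(h + 7)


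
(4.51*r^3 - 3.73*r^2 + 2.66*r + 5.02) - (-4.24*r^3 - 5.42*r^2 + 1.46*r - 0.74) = 8.75*r^3 + 1.69*r^2 + 1.2*r + 5.76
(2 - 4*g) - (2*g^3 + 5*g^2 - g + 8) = -2*g^3 - 5*g^2 - 3*g - 6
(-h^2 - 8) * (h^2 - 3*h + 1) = -h^4 + 3*h^3 - 9*h^2 + 24*h - 8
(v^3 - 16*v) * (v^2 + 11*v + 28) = v^5 + 11*v^4 + 12*v^3 - 176*v^2 - 448*v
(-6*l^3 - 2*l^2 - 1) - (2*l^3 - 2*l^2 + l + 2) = -8*l^3 - l - 3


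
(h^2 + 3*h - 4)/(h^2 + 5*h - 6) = (h + 4)/(h + 6)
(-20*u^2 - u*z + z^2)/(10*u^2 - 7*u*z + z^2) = (4*u + z)/(-2*u + z)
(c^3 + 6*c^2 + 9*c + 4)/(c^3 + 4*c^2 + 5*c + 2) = (c + 4)/(c + 2)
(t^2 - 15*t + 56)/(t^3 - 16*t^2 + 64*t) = (t - 7)/(t*(t - 8))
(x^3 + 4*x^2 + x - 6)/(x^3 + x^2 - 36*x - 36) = (x^3 + 4*x^2 + x - 6)/(x^3 + x^2 - 36*x - 36)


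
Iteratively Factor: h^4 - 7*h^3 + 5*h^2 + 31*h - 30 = (h - 1)*(h^3 - 6*h^2 - h + 30) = (h - 3)*(h - 1)*(h^2 - 3*h - 10) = (h - 5)*(h - 3)*(h - 1)*(h + 2)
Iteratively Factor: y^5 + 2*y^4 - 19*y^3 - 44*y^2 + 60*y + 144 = (y - 2)*(y^4 + 4*y^3 - 11*y^2 - 66*y - 72) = (y - 2)*(y + 2)*(y^3 + 2*y^2 - 15*y - 36) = (y - 2)*(y + 2)*(y + 3)*(y^2 - y - 12) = (y - 4)*(y - 2)*(y + 2)*(y + 3)*(y + 3)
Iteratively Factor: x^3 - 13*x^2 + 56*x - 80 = (x - 4)*(x^2 - 9*x + 20) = (x - 5)*(x - 4)*(x - 4)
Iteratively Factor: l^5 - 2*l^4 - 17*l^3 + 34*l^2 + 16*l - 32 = (l - 2)*(l^4 - 17*l^2 + 16) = (l - 2)*(l + 4)*(l^3 - 4*l^2 - l + 4) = (l - 4)*(l - 2)*(l + 4)*(l^2 - 1) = (l - 4)*(l - 2)*(l + 1)*(l + 4)*(l - 1)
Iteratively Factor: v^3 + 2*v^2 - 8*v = (v + 4)*(v^2 - 2*v) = (v - 2)*(v + 4)*(v)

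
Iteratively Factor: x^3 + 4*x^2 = (x)*(x^2 + 4*x) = x^2*(x + 4)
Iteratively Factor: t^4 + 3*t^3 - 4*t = (t - 1)*(t^3 + 4*t^2 + 4*t) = (t - 1)*(t + 2)*(t^2 + 2*t) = t*(t - 1)*(t + 2)*(t + 2)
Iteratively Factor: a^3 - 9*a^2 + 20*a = (a - 5)*(a^2 - 4*a) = a*(a - 5)*(a - 4)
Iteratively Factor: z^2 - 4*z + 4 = (z - 2)*(z - 2)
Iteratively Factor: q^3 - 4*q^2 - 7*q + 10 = (q - 1)*(q^2 - 3*q - 10) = (q - 5)*(q - 1)*(q + 2)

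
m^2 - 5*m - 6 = (m - 6)*(m + 1)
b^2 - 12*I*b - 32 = (b - 8*I)*(b - 4*I)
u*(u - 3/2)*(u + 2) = u^3 + u^2/2 - 3*u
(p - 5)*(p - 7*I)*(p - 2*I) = p^3 - 5*p^2 - 9*I*p^2 - 14*p + 45*I*p + 70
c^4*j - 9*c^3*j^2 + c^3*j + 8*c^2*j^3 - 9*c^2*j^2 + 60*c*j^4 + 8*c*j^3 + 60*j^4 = (c - 6*j)*(c - 5*j)*(c + 2*j)*(c*j + j)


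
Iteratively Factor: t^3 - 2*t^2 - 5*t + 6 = (t - 3)*(t^2 + t - 2) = (t - 3)*(t - 1)*(t + 2)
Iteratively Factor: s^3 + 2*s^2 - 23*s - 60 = (s - 5)*(s^2 + 7*s + 12) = (s - 5)*(s + 4)*(s + 3)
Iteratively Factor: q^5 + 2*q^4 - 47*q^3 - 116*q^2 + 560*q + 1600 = (q - 5)*(q^4 + 7*q^3 - 12*q^2 - 176*q - 320) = (q - 5)*(q + 4)*(q^3 + 3*q^2 - 24*q - 80) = (q - 5)*(q + 4)^2*(q^2 - q - 20) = (q - 5)*(q + 4)^3*(q - 5)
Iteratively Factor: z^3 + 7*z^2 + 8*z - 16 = (z + 4)*(z^2 + 3*z - 4) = (z - 1)*(z + 4)*(z + 4)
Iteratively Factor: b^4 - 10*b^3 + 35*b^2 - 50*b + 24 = (b - 4)*(b^3 - 6*b^2 + 11*b - 6) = (b - 4)*(b - 2)*(b^2 - 4*b + 3) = (b - 4)*(b - 3)*(b - 2)*(b - 1)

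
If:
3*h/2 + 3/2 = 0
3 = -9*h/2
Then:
No Solution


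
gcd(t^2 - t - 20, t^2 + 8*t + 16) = t + 4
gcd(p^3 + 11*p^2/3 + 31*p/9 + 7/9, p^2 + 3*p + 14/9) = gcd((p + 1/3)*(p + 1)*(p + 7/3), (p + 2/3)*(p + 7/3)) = p + 7/3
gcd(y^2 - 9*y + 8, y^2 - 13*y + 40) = y - 8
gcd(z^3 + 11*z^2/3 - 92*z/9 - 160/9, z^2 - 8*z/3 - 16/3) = z + 4/3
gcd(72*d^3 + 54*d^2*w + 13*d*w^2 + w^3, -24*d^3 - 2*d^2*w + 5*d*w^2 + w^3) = 12*d^2 + 7*d*w + w^2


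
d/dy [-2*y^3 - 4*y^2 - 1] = 2*y*(-3*y - 4)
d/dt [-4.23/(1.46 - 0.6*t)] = -2.538/(0.6*t - 1.46)^2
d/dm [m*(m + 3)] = 2*m + 3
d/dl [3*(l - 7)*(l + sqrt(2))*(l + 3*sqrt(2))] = 9*l^2 - 42*l + 24*sqrt(2)*l - 84*sqrt(2) + 18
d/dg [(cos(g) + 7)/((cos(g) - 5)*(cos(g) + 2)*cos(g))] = 2*(cos(g)^3 + 9*cos(g)^2 - 21*cos(g) - 35)*sin(g)/((cos(g) - 5)^2*(cos(g) + 2)^2*cos(g)^2)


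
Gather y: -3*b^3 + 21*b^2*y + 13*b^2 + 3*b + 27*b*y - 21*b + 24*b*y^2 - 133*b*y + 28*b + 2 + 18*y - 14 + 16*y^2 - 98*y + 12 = -3*b^3 + 13*b^2 + 10*b + y^2*(24*b + 16) + y*(21*b^2 - 106*b - 80)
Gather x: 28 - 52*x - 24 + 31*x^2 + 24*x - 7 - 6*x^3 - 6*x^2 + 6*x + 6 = -6*x^3 + 25*x^2 - 22*x + 3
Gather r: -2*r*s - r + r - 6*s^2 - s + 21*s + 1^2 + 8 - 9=-2*r*s - 6*s^2 + 20*s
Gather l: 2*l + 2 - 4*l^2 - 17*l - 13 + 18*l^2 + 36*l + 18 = 14*l^2 + 21*l + 7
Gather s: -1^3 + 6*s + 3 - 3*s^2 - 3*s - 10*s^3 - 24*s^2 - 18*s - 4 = -10*s^3 - 27*s^2 - 15*s - 2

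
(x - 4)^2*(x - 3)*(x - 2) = x^4 - 13*x^3 + 62*x^2 - 128*x + 96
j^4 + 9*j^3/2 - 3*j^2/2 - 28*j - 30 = (j - 5/2)*(j + 2)^2*(j + 3)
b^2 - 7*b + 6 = (b - 6)*(b - 1)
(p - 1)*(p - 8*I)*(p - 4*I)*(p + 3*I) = p^4 - p^3 - 9*I*p^3 + 4*p^2 + 9*I*p^2 - 4*p - 96*I*p + 96*I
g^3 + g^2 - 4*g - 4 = (g - 2)*(g + 1)*(g + 2)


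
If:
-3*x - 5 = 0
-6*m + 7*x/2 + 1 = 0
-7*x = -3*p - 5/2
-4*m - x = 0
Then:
No Solution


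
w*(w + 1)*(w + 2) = w^3 + 3*w^2 + 2*w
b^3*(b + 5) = b^4 + 5*b^3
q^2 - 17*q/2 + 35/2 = (q - 5)*(q - 7/2)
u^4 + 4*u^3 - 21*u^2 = u^2*(u - 3)*(u + 7)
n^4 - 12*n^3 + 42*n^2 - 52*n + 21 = (n - 7)*(n - 3)*(n - 1)^2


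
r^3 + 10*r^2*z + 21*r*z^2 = r*(r + 3*z)*(r + 7*z)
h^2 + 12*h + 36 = (h + 6)^2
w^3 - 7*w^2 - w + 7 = (w - 7)*(w - 1)*(w + 1)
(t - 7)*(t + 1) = t^2 - 6*t - 7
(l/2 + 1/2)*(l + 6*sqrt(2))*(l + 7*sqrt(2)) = l^3/2 + l^2/2 + 13*sqrt(2)*l^2/2 + 13*sqrt(2)*l/2 + 42*l + 42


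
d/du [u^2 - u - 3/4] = 2*u - 1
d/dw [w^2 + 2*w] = 2*w + 2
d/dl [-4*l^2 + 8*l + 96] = 8 - 8*l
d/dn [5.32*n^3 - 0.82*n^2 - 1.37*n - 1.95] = 15.96*n^2 - 1.64*n - 1.37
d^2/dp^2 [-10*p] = 0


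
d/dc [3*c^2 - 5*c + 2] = 6*c - 5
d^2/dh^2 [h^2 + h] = 2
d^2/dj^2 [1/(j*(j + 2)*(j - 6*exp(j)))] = 2*(j^2*(1 - 6*exp(j))*(j + 2)*(j - 6*exp(j)) + 3*j^2*(j + 2)^2*(j - 6*exp(j))*exp(j) + j^2*(j + 2)^2*(6*exp(j) - 1)^2 + j^2*(j - 6*exp(j))^2 + j*(1 - 6*exp(j))*(j + 2)^2*(j - 6*exp(j)) + j*(j + 2)*(j - 6*exp(j))^2 + (j + 2)^2*(j - 6*exp(j))^2)/(j^3*(j + 2)^3*(j - 6*exp(j))^3)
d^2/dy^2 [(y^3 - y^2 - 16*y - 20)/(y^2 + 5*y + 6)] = 16/(y^3 + 9*y^2 + 27*y + 27)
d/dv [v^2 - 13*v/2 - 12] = 2*v - 13/2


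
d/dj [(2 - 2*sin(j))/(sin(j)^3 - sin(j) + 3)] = 2*(2*sin(j)^3 - 3*sin(j)^2 - 2)*cos(j)/(-sin(j)*cos(j)^2 + 3)^2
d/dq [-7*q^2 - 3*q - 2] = -14*q - 3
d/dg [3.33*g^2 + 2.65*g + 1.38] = 6.66*g + 2.65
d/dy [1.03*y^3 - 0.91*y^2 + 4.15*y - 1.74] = 3.09*y^2 - 1.82*y + 4.15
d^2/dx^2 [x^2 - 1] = 2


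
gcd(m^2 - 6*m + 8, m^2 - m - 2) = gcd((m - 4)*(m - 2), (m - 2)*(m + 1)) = m - 2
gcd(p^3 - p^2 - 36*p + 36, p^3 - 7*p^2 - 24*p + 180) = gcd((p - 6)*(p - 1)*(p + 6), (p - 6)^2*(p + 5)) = p - 6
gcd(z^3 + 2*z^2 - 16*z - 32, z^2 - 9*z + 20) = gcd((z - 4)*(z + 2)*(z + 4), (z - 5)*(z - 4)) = z - 4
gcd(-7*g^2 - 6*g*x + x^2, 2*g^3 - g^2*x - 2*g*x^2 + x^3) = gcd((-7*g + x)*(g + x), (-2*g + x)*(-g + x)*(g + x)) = g + x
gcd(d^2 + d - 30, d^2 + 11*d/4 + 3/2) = 1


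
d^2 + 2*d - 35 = (d - 5)*(d + 7)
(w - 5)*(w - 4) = w^2 - 9*w + 20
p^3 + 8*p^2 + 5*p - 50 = (p - 2)*(p + 5)^2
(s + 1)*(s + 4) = s^2 + 5*s + 4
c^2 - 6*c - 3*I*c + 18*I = (c - 6)*(c - 3*I)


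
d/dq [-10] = 0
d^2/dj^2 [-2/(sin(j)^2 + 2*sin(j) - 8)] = 4*(2*sin(j)^4 + 3*sin(j)^3 + 15*sin(j)^2 + 2*sin(j) - 12)/(sin(j)^2 + 2*sin(j) - 8)^3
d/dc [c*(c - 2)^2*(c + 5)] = 4*c^3 + 3*c^2 - 32*c + 20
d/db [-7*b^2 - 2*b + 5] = -14*b - 2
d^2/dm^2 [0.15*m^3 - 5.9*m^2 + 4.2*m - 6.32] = 0.9*m - 11.8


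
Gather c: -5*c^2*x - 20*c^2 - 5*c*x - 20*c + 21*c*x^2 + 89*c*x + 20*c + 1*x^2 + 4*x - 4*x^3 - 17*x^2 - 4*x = c^2*(-5*x - 20) + c*(21*x^2 + 84*x) - 4*x^3 - 16*x^2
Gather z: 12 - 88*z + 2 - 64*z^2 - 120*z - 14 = -64*z^2 - 208*z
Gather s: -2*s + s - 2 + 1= -s - 1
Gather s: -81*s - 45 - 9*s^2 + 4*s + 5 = -9*s^2 - 77*s - 40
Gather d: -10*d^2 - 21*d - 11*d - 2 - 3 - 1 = -10*d^2 - 32*d - 6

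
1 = 1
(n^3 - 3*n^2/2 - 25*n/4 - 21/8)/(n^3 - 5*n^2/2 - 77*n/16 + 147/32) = 4*(4*n^2 + 8*n + 3)/(16*n^2 + 16*n - 21)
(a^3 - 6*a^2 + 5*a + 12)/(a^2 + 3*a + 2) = (a^2 - 7*a + 12)/(a + 2)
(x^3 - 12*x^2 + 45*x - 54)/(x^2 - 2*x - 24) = (x^2 - 6*x + 9)/(x + 4)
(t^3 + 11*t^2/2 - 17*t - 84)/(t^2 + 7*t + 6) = (t^2 - t/2 - 14)/(t + 1)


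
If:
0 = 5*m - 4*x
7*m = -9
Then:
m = -9/7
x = -45/28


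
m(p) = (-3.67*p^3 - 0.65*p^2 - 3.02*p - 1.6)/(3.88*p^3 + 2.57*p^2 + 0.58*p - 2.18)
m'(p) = (-11.64*p^2 - 5.14*p - 0.58)*(-3.67*p^3 - 0.65*p^2 - 3.02*p - 1.6)/(3.88*p^3 + 2.57*p^2 + 0.58*p - 2.18)^2 + (-11.01*p^2 - 1.3*p - 3.02)/(3.88*p^3 + 2.57*p^2 + 0.58*p - 2.18)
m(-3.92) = -1.11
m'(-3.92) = -0.05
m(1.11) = -1.55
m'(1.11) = 2.02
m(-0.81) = -0.78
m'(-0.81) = 1.99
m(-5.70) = -1.05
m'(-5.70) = -0.02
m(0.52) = 6.05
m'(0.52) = 71.21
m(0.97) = -1.96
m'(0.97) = 4.07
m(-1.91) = -1.31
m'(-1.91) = -0.13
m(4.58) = -0.89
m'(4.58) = -0.00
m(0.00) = 0.73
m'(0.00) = 1.58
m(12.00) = -0.91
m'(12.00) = -0.00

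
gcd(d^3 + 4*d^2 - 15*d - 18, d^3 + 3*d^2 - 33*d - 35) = d + 1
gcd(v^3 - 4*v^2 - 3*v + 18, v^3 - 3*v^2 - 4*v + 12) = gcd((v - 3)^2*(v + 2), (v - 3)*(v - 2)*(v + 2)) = v^2 - v - 6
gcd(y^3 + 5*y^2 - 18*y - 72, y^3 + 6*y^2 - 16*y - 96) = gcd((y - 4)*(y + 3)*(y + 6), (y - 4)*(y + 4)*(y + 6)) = y^2 + 2*y - 24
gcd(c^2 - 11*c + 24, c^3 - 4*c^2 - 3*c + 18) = c - 3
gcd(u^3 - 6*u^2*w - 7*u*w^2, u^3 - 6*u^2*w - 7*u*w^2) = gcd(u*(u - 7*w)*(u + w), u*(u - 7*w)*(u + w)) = u^3 - 6*u^2*w - 7*u*w^2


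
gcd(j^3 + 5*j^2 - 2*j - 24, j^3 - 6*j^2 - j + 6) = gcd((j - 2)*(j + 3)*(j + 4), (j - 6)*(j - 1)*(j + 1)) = 1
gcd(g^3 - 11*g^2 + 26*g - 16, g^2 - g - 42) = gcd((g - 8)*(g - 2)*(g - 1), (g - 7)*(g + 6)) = 1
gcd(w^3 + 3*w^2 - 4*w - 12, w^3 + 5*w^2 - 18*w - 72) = w + 3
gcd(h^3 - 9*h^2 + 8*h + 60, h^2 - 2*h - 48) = 1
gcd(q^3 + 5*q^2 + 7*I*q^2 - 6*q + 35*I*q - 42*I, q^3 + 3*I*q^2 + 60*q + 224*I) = q + 7*I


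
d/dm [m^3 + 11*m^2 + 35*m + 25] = 3*m^2 + 22*m + 35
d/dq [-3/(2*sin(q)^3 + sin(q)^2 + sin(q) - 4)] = 3*(6*sin(q)^2 + 2*sin(q) + 1)*cos(q)/(2*sin(q)^3 + sin(q)^2 + sin(q) - 4)^2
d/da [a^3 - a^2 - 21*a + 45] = 3*a^2 - 2*a - 21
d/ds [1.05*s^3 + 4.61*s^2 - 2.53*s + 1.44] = 3.15*s^2 + 9.22*s - 2.53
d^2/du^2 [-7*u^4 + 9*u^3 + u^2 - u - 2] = -84*u^2 + 54*u + 2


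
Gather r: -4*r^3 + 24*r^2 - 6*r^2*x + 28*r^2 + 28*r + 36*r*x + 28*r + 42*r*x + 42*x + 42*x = -4*r^3 + r^2*(52 - 6*x) + r*(78*x + 56) + 84*x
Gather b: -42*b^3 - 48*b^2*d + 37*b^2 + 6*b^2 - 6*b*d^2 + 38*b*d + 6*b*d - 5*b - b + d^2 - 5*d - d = -42*b^3 + b^2*(43 - 48*d) + b*(-6*d^2 + 44*d - 6) + d^2 - 6*d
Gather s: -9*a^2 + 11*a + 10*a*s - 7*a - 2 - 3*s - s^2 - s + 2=-9*a^2 + 4*a - s^2 + s*(10*a - 4)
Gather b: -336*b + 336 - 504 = -336*b - 168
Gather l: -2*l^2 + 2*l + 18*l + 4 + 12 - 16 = -2*l^2 + 20*l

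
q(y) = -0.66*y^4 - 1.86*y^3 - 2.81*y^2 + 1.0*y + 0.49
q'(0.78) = -8.03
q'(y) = -2.64*y^3 - 5.58*y^2 - 5.62*y + 1.0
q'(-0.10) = 1.51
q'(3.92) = -265.80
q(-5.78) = -476.64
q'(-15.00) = 7739.80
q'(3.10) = -148.69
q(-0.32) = -0.06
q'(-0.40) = 2.52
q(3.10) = -139.78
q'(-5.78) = 356.85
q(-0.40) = -0.26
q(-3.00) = -31.04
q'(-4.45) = 148.15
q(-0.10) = 0.36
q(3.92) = -306.65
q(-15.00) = -27781.76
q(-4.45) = -154.51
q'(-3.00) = 38.92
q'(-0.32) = 2.31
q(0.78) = -1.57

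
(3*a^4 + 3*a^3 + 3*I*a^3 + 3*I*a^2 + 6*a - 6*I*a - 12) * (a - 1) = 3*a^5 + 3*I*a^4 - 3*a^3 + 6*a^2 - 9*I*a^2 - 18*a + 6*I*a + 12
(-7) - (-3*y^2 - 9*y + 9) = 3*y^2 + 9*y - 16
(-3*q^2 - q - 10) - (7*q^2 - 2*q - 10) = -10*q^2 + q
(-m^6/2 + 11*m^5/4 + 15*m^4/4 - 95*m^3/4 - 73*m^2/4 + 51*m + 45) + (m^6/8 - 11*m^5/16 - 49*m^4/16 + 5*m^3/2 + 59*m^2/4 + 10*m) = -3*m^6/8 + 33*m^5/16 + 11*m^4/16 - 85*m^3/4 - 7*m^2/2 + 61*m + 45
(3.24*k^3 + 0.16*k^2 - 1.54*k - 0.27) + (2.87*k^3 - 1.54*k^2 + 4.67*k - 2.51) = 6.11*k^3 - 1.38*k^2 + 3.13*k - 2.78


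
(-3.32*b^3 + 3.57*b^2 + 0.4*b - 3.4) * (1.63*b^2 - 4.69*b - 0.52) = -5.4116*b^5 + 21.3899*b^4 - 14.3649*b^3 - 9.2744*b^2 + 15.738*b + 1.768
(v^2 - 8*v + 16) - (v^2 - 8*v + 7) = 9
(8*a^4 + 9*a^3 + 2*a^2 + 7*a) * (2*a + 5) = 16*a^5 + 58*a^4 + 49*a^3 + 24*a^2 + 35*a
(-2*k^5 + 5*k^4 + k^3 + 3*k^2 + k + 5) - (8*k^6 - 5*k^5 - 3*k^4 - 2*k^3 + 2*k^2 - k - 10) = -8*k^6 + 3*k^5 + 8*k^4 + 3*k^3 + k^2 + 2*k + 15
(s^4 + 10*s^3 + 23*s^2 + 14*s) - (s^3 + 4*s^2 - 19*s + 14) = s^4 + 9*s^3 + 19*s^2 + 33*s - 14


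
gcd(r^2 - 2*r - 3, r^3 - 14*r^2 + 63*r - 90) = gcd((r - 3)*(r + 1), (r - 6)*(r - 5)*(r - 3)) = r - 3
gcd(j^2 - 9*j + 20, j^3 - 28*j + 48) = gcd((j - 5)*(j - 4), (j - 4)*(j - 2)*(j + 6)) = j - 4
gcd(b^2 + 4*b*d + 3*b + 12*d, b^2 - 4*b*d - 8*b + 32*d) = 1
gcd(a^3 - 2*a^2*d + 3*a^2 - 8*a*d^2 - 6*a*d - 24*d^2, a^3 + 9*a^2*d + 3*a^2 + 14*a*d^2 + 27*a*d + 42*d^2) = a^2 + 2*a*d + 3*a + 6*d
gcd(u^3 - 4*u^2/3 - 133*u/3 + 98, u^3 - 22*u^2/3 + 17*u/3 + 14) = u^2 - 25*u/3 + 14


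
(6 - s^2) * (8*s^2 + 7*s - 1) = -8*s^4 - 7*s^3 + 49*s^2 + 42*s - 6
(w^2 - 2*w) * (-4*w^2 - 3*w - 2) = -4*w^4 + 5*w^3 + 4*w^2 + 4*w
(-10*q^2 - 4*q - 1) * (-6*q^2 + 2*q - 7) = 60*q^4 + 4*q^3 + 68*q^2 + 26*q + 7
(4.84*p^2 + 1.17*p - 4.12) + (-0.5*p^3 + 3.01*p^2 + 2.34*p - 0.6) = -0.5*p^3 + 7.85*p^2 + 3.51*p - 4.72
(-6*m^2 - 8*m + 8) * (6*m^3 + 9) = -36*m^5 - 48*m^4 + 48*m^3 - 54*m^2 - 72*m + 72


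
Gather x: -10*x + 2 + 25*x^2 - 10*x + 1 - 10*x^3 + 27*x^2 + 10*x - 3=-10*x^3 + 52*x^2 - 10*x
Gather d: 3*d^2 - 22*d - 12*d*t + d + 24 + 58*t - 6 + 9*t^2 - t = 3*d^2 + d*(-12*t - 21) + 9*t^2 + 57*t + 18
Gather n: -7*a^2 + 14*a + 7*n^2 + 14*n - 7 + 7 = -7*a^2 + 14*a + 7*n^2 + 14*n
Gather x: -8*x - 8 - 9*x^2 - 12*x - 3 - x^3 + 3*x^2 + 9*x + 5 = -x^3 - 6*x^2 - 11*x - 6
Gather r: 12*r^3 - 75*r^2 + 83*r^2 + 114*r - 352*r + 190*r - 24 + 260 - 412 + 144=12*r^3 + 8*r^2 - 48*r - 32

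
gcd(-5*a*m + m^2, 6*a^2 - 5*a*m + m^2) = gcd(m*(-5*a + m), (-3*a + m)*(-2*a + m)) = 1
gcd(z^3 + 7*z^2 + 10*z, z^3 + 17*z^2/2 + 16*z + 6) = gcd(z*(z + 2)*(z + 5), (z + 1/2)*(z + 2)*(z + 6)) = z + 2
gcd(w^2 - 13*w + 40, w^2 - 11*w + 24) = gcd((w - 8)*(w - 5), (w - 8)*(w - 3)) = w - 8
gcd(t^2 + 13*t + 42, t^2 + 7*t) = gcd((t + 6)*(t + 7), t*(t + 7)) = t + 7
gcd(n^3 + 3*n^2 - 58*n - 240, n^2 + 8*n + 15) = n + 5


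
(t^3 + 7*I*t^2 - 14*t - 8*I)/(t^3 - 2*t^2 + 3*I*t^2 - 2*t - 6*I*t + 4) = (t + 4*I)/(t - 2)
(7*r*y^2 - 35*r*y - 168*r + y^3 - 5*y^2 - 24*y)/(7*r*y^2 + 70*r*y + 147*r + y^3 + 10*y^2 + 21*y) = (y - 8)/(y + 7)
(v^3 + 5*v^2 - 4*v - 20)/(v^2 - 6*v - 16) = (v^2 + 3*v - 10)/(v - 8)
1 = 1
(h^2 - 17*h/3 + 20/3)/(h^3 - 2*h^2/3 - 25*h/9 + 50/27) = 9*(h - 4)/(9*h^2 + 9*h - 10)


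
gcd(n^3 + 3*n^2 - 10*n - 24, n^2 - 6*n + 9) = n - 3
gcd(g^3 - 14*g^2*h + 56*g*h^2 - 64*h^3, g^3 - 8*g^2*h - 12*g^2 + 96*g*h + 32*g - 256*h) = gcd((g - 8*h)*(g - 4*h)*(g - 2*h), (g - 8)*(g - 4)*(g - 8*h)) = g - 8*h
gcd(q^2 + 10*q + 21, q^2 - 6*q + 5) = 1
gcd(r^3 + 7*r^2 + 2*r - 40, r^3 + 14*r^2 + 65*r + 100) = r^2 + 9*r + 20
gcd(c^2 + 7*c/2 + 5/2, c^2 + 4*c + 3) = c + 1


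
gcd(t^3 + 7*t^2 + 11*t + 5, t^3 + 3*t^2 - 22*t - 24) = t + 1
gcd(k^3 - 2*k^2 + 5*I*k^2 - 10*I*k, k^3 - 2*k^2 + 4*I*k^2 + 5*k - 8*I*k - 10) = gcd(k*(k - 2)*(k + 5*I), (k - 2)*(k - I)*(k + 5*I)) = k^2 + k*(-2 + 5*I) - 10*I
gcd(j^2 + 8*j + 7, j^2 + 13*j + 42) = j + 7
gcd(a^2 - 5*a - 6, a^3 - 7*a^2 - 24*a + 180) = a - 6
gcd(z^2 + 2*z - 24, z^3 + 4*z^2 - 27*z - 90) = z + 6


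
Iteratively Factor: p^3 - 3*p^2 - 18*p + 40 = (p - 2)*(p^2 - p - 20) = (p - 2)*(p + 4)*(p - 5)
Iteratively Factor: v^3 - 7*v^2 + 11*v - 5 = (v - 5)*(v^2 - 2*v + 1) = (v - 5)*(v - 1)*(v - 1)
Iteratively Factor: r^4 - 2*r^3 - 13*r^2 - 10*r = (r)*(r^3 - 2*r^2 - 13*r - 10) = r*(r + 1)*(r^2 - 3*r - 10) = r*(r + 1)*(r + 2)*(r - 5)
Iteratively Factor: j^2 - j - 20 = (j - 5)*(j + 4)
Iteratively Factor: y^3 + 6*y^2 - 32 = (y - 2)*(y^2 + 8*y + 16) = (y - 2)*(y + 4)*(y + 4)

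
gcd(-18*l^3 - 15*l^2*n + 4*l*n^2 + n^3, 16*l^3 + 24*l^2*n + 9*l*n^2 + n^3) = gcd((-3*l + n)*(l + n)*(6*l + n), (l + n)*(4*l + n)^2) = l + n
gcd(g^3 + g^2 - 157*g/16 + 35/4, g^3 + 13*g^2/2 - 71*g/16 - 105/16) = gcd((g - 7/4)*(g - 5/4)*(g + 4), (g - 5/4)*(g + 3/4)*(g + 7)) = g - 5/4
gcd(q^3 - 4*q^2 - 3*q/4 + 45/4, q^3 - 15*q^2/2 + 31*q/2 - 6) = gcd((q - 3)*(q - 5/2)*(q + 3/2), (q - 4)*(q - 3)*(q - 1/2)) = q - 3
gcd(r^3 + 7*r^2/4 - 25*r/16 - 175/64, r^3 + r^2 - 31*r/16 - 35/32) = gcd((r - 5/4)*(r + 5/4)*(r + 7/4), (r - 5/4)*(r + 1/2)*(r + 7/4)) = r^2 + r/2 - 35/16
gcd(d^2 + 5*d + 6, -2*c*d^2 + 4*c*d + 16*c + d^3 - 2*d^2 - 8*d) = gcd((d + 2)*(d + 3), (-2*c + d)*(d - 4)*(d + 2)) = d + 2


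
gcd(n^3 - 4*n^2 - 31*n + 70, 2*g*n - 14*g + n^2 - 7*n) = n - 7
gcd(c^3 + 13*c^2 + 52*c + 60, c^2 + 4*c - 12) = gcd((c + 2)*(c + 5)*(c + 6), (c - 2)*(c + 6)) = c + 6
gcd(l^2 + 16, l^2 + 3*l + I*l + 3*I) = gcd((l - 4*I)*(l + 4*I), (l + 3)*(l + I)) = 1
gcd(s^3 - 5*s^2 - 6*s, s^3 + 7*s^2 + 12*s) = s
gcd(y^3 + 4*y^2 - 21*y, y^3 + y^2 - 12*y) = y^2 - 3*y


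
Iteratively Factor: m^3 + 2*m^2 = (m)*(m^2 + 2*m) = m*(m + 2)*(m)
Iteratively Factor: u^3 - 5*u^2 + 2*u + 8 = (u + 1)*(u^2 - 6*u + 8) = (u - 2)*(u + 1)*(u - 4)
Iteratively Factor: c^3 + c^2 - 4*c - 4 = (c - 2)*(c^2 + 3*c + 2) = (c - 2)*(c + 2)*(c + 1)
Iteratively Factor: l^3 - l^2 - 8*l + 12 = (l + 3)*(l^2 - 4*l + 4) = (l - 2)*(l + 3)*(l - 2)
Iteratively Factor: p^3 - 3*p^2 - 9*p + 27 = (p + 3)*(p^2 - 6*p + 9) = (p - 3)*(p + 3)*(p - 3)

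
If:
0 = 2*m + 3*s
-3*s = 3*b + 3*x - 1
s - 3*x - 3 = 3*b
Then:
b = -x - 2/3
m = -3/2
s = 1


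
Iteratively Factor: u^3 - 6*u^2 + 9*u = (u)*(u^2 - 6*u + 9) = u*(u - 3)*(u - 3)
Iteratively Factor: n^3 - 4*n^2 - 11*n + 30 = (n - 2)*(n^2 - 2*n - 15) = (n - 2)*(n + 3)*(n - 5)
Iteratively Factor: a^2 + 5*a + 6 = (a + 3)*(a + 2)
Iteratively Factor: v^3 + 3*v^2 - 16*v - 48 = (v + 3)*(v^2 - 16) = (v + 3)*(v + 4)*(v - 4)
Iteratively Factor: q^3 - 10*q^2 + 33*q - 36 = (q - 3)*(q^2 - 7*q + 12) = (q - 4)*(q - 3)*(q - 3)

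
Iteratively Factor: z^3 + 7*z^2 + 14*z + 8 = (z + 2)*(z^2 + 5*z + 4) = (z + 2)*(z + 4)*(z + 1)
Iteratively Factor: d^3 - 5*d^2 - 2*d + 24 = (d - 4)*(d^2 - d - 6) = (d - 4)*(d - 3)*(d + 2)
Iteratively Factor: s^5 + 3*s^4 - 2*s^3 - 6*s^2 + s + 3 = (s + 1)*(s^4 + 2*s^3 - 4*s^2 - 2*s + 3) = (s - 1)*(s + 1)*(s^3 + 3*s^2 - s - 3) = (s - 1)*(s + 1)*(s + 3)*(s^2 - 1) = (s - 1)*(s + 1)^2*(s + 3)*(s - 1)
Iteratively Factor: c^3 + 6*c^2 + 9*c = (c)*(c^2 + 6*c + 9) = c*(c + 3)*(c + 3)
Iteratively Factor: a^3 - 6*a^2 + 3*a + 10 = (a - 5)*(a^2 - a - 2) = (a - 5)*(a + 1)*(a - 2)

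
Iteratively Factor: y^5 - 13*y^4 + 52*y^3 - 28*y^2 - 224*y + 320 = (y - 2)*(y^4 - 11*y^3 + 30*y^2 + 32*y - 160) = (y - 5)*(y - 2)*(y^3 - 6*y^2 + 32) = (y - 5)*(y - 2)*(y + 2)*(y^2 - 8*y + 16) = (y - 5)*(y - 4)*(y - 2)*(y + 2)*(y - 4)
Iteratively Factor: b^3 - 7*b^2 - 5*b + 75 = (b - 5)*(b^2 - 2*b - 15) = (b - 5)^2*(b + 3)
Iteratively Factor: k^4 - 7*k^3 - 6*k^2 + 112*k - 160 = (k - 4)*(k^3 - 3*k^2 - 18*k + 40) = (k - 5)*(k - 4)*(k^2 + 2*k - 8) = (k - 5)*(k - 4)*(k - 2)*(k + 4)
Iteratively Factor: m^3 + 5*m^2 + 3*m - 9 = (m - 1)*(m^2 + 6*m + 9) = (m - 1)*(m + 3)*(m + 3)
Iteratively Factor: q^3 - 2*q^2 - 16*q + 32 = (q - 2)*(q^2 - 16) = (q - 4)*(q - 2)*(q + 4)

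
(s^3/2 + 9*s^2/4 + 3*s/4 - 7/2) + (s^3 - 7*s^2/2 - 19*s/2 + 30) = 3*s^3/2 - 5*s^2/4 - 35*s/4 + 53/2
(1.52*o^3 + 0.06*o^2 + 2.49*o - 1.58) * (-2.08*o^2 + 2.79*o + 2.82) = -3.1616*o^5 + 4.116*o^4 - 0.725400000000001*o^3 + 10.4027*o^2 + 2.6136*o - 4.4556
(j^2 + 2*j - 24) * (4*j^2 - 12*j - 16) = 4*j^4 - 4*j^3 - 136*j^2 + 256*j + 384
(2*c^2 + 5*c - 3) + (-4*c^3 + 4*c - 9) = -4*c^3 + 2*c^2 + 9*c - 12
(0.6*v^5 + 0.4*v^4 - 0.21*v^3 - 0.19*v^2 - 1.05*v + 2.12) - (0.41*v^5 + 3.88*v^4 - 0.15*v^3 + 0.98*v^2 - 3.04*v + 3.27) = 0.19*v^5 - 3.48*v^4 - 0.06*v^3 - 1.17*v^2 + 1.99*v - 1.15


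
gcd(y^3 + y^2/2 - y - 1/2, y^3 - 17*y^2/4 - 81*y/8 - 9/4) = 1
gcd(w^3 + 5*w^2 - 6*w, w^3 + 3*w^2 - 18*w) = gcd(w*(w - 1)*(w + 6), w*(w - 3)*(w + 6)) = w^2 + 6*w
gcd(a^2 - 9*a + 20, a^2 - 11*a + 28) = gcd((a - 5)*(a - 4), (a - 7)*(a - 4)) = a - 4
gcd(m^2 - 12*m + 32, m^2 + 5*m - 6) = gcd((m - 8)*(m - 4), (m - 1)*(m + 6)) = 1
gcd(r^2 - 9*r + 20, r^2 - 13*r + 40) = r - 5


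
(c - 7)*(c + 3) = c^2 - 4*c - 21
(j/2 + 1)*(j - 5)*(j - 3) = j^3/2 - 3*j^2 - j/2 + 15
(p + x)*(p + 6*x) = p^2 + 7*p*x + 6*x^2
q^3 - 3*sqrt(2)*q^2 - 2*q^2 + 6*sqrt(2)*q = q*(q - 2)*(q - 3*sqrt(2))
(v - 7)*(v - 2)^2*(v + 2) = v^4 - 9*v^3 + 10*v^2 + 36*v - 56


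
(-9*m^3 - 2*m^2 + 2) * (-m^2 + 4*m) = 9*m^5 - 34*m^4 - 8*m^3 - 2*m^2 + 8*m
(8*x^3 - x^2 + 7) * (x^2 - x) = 8*x^5 - 9*x^4 + x^3 + 7*x^2 - 7*x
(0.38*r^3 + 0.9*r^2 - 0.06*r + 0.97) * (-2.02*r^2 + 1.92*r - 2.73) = -0.7676*r^5 - 1.0884*r^4 + 0.8118*r^3 - 4.5316*r^2 + 2.0262*r - 2.6481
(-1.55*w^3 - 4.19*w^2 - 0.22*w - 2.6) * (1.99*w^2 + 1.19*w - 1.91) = -3.0845*w^5 - 10.1826*w^4 - 2.4634*w^3 + 2.5671*w^2 - 2.6738*w + 4.966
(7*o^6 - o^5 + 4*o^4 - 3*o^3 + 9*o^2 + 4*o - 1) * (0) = 0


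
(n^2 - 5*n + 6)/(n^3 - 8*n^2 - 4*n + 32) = (n - 3)/(n^2 - 6*n - 16)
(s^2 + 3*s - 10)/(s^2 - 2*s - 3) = (-s^2 - 3*s + 10)/(-s^2 + 2*s + 3)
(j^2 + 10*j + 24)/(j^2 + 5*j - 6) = (j + 4)/(j - 1)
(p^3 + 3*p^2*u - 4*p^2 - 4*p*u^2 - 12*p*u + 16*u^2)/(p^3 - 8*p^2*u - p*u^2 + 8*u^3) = (p^2 + 4*p*u - 4*p - 16*u)/(p^2 - 7*p*u - 8*u^2)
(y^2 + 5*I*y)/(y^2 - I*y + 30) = y/(y - 6*I)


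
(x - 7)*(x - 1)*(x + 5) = x^3 - 3*x^2 - 33*x + 35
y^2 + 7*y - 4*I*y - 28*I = (y + 7)*(y - 4*I)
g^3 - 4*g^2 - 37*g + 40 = (g - 8)*(g - 1)*(g + 5)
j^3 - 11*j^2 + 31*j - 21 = (j - 7)*(j - 3)*(j - 1)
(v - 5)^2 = v^2 - 10*v + 25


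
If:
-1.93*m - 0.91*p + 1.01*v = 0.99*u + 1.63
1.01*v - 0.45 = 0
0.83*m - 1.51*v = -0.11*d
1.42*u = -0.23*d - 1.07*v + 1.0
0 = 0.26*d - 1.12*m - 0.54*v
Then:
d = 2.81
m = 0.44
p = -2.13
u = -0.09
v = 0.45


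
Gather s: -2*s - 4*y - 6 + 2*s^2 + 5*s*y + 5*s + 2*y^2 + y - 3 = 2*s^2 + s*(5*y + 3) + 2*y^2 - 3*y - 9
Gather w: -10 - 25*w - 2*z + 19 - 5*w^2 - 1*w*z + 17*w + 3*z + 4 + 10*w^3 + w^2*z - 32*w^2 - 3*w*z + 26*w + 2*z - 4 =10*w^3 + w^2*(z - 37) + w*(18 - 4*z) + 3*z + 9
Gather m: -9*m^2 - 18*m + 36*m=-9*m^2 + 18*m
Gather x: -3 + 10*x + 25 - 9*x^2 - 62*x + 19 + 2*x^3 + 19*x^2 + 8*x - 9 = 2*x^3 + 10*x^2 - 44*x + 32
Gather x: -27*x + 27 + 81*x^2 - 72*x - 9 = 81*x^2 - 99*x + 18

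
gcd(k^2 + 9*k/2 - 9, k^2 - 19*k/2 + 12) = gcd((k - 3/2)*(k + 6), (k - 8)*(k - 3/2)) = k - 3/2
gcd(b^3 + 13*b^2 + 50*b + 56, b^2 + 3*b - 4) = b + 4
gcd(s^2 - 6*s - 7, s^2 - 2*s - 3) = s + 1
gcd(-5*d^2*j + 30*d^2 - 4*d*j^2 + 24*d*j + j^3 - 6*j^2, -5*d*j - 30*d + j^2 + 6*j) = 5*d - j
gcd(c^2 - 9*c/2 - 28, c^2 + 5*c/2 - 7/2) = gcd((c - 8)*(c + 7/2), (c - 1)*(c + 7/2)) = c + 7/2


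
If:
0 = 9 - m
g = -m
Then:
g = -9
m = 9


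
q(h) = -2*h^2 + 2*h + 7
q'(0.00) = 2.00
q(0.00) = 7.00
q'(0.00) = 2.00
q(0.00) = 7.00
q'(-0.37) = 3.48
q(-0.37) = 5.99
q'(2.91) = -9.64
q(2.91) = -4.12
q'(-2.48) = 11.92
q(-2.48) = -10.26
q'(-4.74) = 20.96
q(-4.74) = -47.42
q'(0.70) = -0.80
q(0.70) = 7.42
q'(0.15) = 1.40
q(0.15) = 7.26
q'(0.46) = 0.16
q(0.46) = 7.50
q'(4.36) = -15.44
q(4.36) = -22.30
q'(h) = 2 - 4*h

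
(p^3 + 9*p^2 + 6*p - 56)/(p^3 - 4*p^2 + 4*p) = (p^2 + 11*p + 28)/(p*(p - 2))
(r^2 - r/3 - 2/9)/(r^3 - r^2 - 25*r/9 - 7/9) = (3*r - 2)/(3*r^2 - 4*r - 7)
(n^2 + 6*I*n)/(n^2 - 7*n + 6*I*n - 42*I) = n/(n - 7)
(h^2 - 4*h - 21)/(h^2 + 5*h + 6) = (h - 7)/(h + 2)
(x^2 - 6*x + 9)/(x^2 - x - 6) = (x - 3)/(x + 2)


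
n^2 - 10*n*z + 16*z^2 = (n - 8*z)*(n - 2*z)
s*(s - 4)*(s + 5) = s^3 + s^2 - 20*s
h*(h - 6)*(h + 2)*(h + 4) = h^4 - 28*h^2 - 48*h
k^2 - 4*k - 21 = (k - 7)*(k + 3)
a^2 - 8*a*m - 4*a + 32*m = (a - 4)*(a - 8*m)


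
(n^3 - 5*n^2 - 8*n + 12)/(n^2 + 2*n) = n - 7 + 6/n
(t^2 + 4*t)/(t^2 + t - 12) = t/(t - 3)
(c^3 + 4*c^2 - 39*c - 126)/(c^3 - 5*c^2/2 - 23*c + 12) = 2*(c^2 + 10*c + 21)/(2*c^2 + 7*c - 4)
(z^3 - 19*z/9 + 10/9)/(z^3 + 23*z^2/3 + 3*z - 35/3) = (z - 2/3)/(z + 7)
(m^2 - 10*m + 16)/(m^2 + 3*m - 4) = (m^2 - 10*m + 16)/(m^2 + 3*m - 4)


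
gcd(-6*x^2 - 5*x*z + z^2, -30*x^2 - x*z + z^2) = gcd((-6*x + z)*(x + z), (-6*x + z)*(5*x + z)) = 6*x - z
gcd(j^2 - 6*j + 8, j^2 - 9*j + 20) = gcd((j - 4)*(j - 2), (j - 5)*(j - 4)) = j - 4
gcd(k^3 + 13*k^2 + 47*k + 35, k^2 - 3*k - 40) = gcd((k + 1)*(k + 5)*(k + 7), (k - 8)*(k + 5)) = k + 5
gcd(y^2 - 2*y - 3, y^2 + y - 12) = y - 3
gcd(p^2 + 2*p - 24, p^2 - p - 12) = p - 4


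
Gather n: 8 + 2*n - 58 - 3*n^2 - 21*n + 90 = -3*n^2 - 19*n + 40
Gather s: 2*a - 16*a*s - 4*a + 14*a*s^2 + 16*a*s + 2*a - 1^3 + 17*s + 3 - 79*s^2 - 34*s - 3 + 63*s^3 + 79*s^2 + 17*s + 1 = 14*a*s^2 + 63*s^3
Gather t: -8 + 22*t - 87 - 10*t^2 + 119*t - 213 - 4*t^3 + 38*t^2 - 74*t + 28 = -4*t^3 + 28*t^2 + 67*t - 280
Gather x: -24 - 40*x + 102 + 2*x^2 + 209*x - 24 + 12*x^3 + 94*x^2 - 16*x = 12*x^3 + 96*x^2 + 153*x + 54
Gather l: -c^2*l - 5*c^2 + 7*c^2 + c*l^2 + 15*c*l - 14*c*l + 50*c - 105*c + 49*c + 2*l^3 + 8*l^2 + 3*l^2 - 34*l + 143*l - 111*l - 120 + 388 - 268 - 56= 2*c^2 - 6*c + 2*l^3 + l^2*(c + 11) + l*(-c^2 + c - 2) - 56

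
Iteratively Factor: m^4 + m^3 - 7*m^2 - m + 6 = (m - 2)*(m^3 + 3*m^2 - m - 3) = (m - 2)*(m + 3)*(m^2 - 1) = (m - 2)*(m - 1)*(m + 3)*(m + 1)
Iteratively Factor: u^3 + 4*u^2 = (u + 4)*(u^2) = u*(u + 4)*(u)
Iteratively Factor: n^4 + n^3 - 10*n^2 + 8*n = (n)*(n^3 + n^2 - 10*n + 8) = n*(n - 2)*(n^2 + 3*n - 4) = n*(n - 2)*(n - 1)*(n + 4)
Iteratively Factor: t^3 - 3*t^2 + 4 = (t - 2)*(t^2 - t - 2) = (t - 2)^2*(t + 1)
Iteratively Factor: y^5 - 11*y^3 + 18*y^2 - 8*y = (y - 2)*(y^4 + 2*y^3 - 7*y^2 + 4*y) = (y - 2)*(y + 4)*(y^3 - 2*y^2 + y) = y*(y - 2)*(y + 4)*(y^2 - 2*y + 1) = y*(y - 2)*(y - 1)*(y + 4)*(y - 1)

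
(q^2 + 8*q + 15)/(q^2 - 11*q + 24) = (q^2 + 8*q + 15)/(q^2 - 11*q + 24)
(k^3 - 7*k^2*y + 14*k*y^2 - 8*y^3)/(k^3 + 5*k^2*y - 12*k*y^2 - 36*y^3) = (k^3 - 7*k^2*y + 14*k*y^2 - 8*y^3)/(k^3 + 5*k^2*y - 12*k*y^2 - 36*y^3)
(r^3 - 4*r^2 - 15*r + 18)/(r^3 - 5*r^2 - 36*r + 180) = (r^2 + 2*r - 3)/(r^2 + r - 30)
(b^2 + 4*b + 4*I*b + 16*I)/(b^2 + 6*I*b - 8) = (b + 4)/(b + 2*I)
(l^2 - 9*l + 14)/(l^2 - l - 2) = (l - 7)/(l + 1)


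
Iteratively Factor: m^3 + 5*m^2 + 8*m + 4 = (m + 1)*(m^2 + 4*m + 4) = (m + 1)*(m + 2)*(m + 2)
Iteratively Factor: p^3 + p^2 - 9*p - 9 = (p - 3)*(p^2 + 4*p + 3) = (p - 3)*(p + 3)*(p + 1)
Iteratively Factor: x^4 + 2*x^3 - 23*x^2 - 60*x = (x)*(x^3 + 2*x^2 - 23*x - 60) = x*(x + 3)*(x^2 - x - 20) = x*(x + 3)*(x + 4)*(x - 5)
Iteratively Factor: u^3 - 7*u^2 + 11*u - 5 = (u - 5)*(u^2 - 2*u + 1) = (u - 5)*(u - 1)*(u - 1)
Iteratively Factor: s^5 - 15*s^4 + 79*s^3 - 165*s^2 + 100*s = (s - 5)*(s^4 - 10*s^3 + 29*s^2 - 20*s) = (s - 5)*(s - 4)*(s^3 - 6*s^2 + 5*s) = (s - 5)*(s - 4)*(s - 1)*(s^2 - 5*s) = (s - 5)^2*(s - 4)*(s - 1)*(s)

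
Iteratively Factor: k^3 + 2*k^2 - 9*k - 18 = (k + 3)*(k^2 - k - 6) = (k + 2)*(k + 3)*(k - 3)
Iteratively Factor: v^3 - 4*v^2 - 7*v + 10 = (v - 1)*(v^2 - 3*v - 10) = (v - 5)*(v - 1)*(v + 2)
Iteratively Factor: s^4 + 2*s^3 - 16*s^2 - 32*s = (s + 4)*(s^3 - 2*s^2 - 8*s) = s*(s + 4)*(s^2 - 2*s - 8) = s*(s + 2)*(s + 4)*(s - 4)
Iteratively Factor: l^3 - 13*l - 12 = (l + 1)*(l^2 - l - 12) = (l + 1)*(l + 3)*(l - 4)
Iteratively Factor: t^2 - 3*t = (t - 3)*(t)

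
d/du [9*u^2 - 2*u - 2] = 18*u - 2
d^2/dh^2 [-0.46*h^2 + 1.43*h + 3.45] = -0.920000000000000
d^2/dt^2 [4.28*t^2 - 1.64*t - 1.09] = 8.56000000000000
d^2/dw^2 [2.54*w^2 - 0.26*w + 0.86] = 5.08000000000000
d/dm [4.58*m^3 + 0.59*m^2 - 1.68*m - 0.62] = 13.74*m^2 + 1.18*m - 1.68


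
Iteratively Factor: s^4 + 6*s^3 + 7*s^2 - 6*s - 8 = (s - 1)*(s^3 + 7*s^2 + 14*s + 8) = (s - 1)*(s + 4)*(s^2 + 3*s + 2) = (s - 1)*(s + 2)*(s + 4)*(s + 1)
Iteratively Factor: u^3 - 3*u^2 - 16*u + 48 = (u - 4)*(u^2 + u - 12) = (u - 4)*(u + 4)*(u - 3)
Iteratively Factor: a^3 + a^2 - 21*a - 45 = (a + 3)*(a^2 - 2*a - 15) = (a + 3)^2*(a - 5)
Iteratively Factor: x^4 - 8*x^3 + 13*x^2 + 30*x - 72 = (x - 3)*(x^3 - 5*x^2 - 2*x + 24) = (x - 3)*(x + 2)*(x^2 - 7*x + 12) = (x - 4)*(x - 3)*(x + 2)*(x - 3)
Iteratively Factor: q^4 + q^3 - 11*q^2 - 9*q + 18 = (q - 1)*(q^3 + 2*q^2 - 9*q - 18) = (q - 3)*(q - 1)*(q^2 + 5*q + 6) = (q - 3)*(q - 1)*(q + 2)*(q + 3)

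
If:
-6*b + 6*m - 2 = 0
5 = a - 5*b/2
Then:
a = 5*m/2 + 25/6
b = m - 1/3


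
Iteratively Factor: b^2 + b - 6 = (b + 3)*(b - 2)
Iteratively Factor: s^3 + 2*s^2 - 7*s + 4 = (s + 4)*(s^2 - 2*s + 1) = (s - 1)*(s + 4)*(s - 1)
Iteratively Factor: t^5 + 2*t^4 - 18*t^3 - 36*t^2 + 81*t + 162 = (t - 3)*(t^4 + 5*t^3 - 3*t^2 - 45*t - 54) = (t - 3)^2*(t^3 + 8*t^2 + 21*t + 18) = (t - 3)^2*(t + 2)*(t^2 + 6*t + 9) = (t - 3)^2*(t + 2)*(t + 3)*(t + 3)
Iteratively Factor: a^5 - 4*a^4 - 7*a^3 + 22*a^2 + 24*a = (a - 3)*(a^4 - a^3 - 10*a^2 - 8*a) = (a - 3)*(a + 1)*(a^3 - 2*a^2 - 8*a) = a*(a - 3)*(a + 1)*(a^2 - 2*a - 8) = a*(a - 4)*(a - 3)*(a + 1)*(a + 2)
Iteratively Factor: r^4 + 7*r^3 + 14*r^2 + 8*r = (r + 4)*(r^3 + 3*r^2 + 2*r) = (r + 2)*(r + 4)*(r^2 + r) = (r + 1)*(r + 2)*(r + 4)*(r)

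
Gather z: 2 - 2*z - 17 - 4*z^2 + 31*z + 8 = -4*z^2 + 29*z - 7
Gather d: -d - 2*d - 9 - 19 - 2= -3*d - 30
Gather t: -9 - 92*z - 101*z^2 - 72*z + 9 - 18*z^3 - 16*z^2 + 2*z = -18*z^3 - 117*z^2 - 162*z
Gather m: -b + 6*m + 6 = -b + 6*m + 6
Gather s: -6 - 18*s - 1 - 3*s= -21*s - 7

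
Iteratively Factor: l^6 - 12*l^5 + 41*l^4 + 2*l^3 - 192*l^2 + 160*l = (l - 4)*(l^5 - 8*l^4 + 9*l^3 + 38*l^2 - 40*l) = (l - 4)*(l - 1)*(l^4 - 7*l^3 + 2*l^2 + 40*l) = (l - 4)^2*(l - 1)*(l^3 - 3*l^2 - 10*l) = (l - 5)*(l - 4)^2*(l - 1)*(l^2 + 2*l) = (l - 5)*(l - 4)^2*(l - 1)*(l + 2)*(l)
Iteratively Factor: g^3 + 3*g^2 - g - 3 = (g + 1)*(g^2 + 2*g - 3) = (g + 1)*(g + 3)*(g - 1)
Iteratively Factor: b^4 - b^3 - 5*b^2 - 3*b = (b)*(b^3 - b^2 - 5*b - 3) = b*(b - 3)*(b^2 + 2*b + 1) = b*(b - 3)*(b + 1)*(b + 1)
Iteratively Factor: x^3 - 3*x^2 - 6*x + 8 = (x - 1)*(x^2 - 2*x - 8) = (x - 1)*(x + 2)*(x - 4)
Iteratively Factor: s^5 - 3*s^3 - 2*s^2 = (s)*(s^4 - 3*s^2 - 2*s) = s*(s + 1)*(s^3 - s^2 - 2*s) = s^2*(s + 1)*(s^2 - s - 2) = s^2*(s - 2)*(s + 1)*(s + 1)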